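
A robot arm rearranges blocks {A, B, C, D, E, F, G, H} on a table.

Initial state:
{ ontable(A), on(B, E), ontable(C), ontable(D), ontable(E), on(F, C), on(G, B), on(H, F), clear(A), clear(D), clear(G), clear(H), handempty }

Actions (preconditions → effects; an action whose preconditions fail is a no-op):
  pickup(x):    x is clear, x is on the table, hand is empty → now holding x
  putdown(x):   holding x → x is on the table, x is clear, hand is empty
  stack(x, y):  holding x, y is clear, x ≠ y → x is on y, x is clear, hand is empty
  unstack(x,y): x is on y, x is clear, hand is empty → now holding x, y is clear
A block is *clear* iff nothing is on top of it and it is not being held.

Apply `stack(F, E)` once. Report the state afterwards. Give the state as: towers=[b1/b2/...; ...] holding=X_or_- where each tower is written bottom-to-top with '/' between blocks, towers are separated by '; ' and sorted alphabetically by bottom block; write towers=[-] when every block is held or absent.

before: towers=[A; C/F/H; D; E/B/G] holding=-
pre[stack(F, E)]: holding(F) fail, clear(E) fail, F≠E ok
holding(F), clear(E) unmet → stack(F, E) is a no-op
after:  towers=[A; C/F/H; D; E/B/G] holding=-

towers=[A; C/F/H; D; E/B/G] holding=-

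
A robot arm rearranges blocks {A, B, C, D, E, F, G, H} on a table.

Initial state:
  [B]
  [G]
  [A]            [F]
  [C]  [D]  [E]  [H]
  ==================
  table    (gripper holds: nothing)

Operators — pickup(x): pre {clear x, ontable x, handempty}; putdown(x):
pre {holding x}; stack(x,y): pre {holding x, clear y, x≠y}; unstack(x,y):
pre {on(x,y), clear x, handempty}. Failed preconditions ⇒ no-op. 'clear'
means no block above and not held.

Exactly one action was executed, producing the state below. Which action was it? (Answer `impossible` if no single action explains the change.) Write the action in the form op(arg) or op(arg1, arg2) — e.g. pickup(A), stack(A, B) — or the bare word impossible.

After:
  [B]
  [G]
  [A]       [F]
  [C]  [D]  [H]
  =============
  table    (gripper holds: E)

pickup(E)

target: towers=[C/A/G/B; D; H/F] holding=E
         pickup(E) → towers=[C/A/G/B; D; H/F] holding=E  ← match
     unstack(B, G) → towers=[C/A/G; D; E; H/F] holding=B
     unstack(F, H) → towers=[C/A/G/B; D; E; H] holding=F
         pickup(D) → towers=[C/A/G/B; E; H/F] holding=D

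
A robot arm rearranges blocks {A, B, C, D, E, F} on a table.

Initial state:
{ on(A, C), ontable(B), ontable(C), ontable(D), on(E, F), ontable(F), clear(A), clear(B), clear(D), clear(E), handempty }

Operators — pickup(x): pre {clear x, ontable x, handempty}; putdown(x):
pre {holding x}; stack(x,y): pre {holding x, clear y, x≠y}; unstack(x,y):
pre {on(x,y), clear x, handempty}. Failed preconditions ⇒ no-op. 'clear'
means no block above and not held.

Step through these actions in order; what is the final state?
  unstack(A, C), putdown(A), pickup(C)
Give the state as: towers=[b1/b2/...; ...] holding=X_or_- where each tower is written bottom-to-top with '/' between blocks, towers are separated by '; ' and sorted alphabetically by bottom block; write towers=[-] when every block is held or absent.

towers=[A; B; D; F/E] holding=C

step 1 (unstack(A, C)): towers=[B; C; D; F/E] holding=A
step 2 (putdown(A)): towers=[A; B; C; D; F/E] holding=-
step 3 (pickup(C)): towers=[A; B; D; F/E] holding=C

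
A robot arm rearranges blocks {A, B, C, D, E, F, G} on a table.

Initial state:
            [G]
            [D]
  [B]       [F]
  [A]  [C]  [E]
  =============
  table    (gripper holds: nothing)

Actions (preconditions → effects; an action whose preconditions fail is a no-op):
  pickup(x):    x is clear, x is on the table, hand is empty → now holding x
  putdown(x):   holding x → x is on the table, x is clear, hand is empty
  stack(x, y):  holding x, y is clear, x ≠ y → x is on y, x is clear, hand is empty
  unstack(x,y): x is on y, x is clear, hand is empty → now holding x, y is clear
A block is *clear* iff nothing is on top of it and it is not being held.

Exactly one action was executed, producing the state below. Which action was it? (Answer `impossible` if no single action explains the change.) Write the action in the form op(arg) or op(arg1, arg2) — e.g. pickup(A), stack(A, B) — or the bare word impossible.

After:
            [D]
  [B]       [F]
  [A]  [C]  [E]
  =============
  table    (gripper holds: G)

target: towers=[A/B; C; E/F/D] holding=G
     unstack(B, A) → towers=[A; C; E/F/D/G] holding=B
     unstack(G, D) → towers=[A/B; C; E/F/D] holding=G  ← match
         pickup(C) → towers=[A/B; E/F/D/G] holding=C

unstack(G, D)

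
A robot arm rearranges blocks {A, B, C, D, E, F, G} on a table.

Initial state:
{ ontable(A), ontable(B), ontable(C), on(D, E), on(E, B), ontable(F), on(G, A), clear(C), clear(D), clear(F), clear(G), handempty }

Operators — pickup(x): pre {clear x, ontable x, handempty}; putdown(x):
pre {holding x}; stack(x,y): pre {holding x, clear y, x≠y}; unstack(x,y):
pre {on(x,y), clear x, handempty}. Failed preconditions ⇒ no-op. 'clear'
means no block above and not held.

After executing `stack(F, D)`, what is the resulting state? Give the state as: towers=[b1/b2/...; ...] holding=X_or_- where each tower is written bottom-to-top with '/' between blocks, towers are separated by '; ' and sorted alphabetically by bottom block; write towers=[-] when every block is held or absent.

before: towers=[A/G; B/E/D; C; F] holding=-
pre[stack(F, D)]: holding(F) ✗, clear(D) ✓, F≠D ✓
holding(F) unmet → stack(F, D) is a no-op
after:  towers=[A/G; B/E/D; C; F] holding=-

towers=[A/G; B/E/D; C; F] holding=-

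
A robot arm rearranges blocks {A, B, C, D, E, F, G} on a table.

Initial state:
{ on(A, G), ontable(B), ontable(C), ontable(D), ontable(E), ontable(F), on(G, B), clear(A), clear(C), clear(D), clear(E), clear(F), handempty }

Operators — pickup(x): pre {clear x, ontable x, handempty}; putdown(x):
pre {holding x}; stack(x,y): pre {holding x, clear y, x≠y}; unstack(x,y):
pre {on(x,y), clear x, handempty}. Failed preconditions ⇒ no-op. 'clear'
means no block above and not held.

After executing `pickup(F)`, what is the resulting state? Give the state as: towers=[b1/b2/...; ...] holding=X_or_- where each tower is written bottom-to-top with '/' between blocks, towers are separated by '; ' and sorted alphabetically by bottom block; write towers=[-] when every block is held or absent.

before: towers=[B/G/A; C; D; E; F] holding=-
pre[pickup(F)]: clear(F) yes, ontable(F) yes, handempty yes
all met → apply pickup(F)
after:  towers=[B/G/A; C; D; E] holding=F

towers=[B/G/A; C; D; E] holding=F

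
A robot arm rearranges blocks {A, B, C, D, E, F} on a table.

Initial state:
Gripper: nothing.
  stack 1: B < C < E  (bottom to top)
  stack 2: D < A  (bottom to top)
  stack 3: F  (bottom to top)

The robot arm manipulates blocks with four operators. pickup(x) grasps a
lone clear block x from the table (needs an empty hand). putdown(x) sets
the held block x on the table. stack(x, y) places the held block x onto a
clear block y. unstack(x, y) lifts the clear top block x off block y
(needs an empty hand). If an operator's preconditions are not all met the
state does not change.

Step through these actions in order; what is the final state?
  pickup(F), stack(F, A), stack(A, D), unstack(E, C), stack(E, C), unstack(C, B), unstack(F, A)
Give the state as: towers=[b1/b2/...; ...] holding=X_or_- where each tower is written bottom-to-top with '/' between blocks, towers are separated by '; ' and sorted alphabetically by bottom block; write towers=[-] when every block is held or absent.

towers=[B/C/E; D/A] holding=F

step 1 (pickup(F)): towers=[B/C/E; D/A] holding=F
step 2 (stack(F, A)): towers=[B/C/E; D/A/F] holding=-
step 3 (stack(A, D)) [no-op]: towers=[B/C/E; D/A/F] holding=-
step 4 (unstack(E, C)): towers=[B/C; D/A/F] holding=E
step 5 (stack(E, C)): towers=[B/C/E; D/A/F] holding=-
step 6 (unstack(C, B)) [no-op]: towers=[B/C/E; D/A/F] holding=-
step 7 (unstack(F, A)): towers=[B/C/E; D/A] holding=F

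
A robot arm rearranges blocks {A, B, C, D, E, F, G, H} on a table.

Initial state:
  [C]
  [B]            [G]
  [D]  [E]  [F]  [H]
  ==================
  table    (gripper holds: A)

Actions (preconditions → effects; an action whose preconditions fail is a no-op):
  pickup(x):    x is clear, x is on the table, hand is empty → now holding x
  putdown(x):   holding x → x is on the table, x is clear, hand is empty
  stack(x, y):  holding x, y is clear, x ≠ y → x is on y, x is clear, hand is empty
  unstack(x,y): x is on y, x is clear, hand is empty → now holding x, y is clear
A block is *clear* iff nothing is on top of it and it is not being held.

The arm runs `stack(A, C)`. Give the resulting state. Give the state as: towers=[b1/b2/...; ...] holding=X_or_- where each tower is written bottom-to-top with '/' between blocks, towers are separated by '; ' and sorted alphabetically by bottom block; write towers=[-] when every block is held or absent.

before: towers=[D/B/C; E; F; H/G] holding=A
pre[stack(A, C)]: holding(A) yes, clear(C) yes, A≠C yes
all met → apply stack(A, C)
after:  towers=[D/B/C/A; E; F; H/G] holding=-

towers=[D/B/C/A; E; F; H/G] holding=-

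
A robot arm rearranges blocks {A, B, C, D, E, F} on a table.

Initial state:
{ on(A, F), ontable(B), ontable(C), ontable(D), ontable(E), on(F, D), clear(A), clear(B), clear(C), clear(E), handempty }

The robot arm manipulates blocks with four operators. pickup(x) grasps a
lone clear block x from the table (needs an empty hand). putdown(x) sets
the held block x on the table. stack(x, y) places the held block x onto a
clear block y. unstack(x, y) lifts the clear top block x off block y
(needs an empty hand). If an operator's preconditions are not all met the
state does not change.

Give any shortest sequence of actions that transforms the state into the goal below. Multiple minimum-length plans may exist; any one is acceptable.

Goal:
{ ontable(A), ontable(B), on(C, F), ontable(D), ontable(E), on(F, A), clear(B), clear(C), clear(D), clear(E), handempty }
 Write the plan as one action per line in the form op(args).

unstack(A, F)
putdown(A)
unstack(F, D)
stack(F, A)
pickup(C)
stack(C, F)

step 1 (unstack(A, F)): towers=[B; C; D/F; E] holding=A
step 2 (putdown(A)): towers=[A; B; C; D/F; E] holding=-
step 3 (unstack(F, D)): towers=[A; B; C; D; E] holding=F
step 4 (stack(F, A)): towers=[A/F; B; C; D; E] holding=-
step 5 (pickup(C)): towers=[A/F; B; D; E] holding=C
step 6 (stack(C, F)): towers=[A/F/C; B; D; E] holding=-
goal check: towers=[A/F/C; B; D; E] holding=- — reached (length 6, optimal by BFS)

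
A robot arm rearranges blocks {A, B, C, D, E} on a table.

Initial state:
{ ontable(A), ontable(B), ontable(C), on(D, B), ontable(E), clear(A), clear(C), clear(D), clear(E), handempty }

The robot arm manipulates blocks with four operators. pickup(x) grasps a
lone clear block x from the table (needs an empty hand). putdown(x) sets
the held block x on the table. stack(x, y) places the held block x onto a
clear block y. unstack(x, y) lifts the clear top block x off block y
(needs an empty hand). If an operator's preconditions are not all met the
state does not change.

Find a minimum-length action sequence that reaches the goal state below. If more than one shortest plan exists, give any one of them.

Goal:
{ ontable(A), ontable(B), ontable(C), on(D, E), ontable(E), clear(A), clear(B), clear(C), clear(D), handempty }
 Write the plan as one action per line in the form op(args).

unstack(D, B)
stack(D, E)

step 1 (unstack(D, B)): towers=[A; B; C; E] holding=D
step 2 (stack(D, E)): towers=[A; B; C; E/D] holding=-
goal check: towers=[A; B; C; E/D] holding=- — reached (length 2, optimal by BFS)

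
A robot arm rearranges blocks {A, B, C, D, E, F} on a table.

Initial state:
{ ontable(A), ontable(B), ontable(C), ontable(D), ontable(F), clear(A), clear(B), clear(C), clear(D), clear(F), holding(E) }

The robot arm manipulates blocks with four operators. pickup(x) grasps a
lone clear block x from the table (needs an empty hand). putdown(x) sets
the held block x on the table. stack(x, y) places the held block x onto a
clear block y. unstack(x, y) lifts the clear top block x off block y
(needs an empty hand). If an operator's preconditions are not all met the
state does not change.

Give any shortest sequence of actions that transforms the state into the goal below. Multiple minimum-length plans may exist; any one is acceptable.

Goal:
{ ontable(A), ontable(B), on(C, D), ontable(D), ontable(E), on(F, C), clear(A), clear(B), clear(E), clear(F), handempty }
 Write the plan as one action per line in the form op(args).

putdown(E)
pickup(C)
stack(C, D)
pickup(F)
stack(F, C)

step 1 (putdown(E)): towers=[A; B; C; D; E; F] holding=-
step 2 (pickup(C)): towers=[A; B; D; E; F] holding=C
step 3 (stack(C, D)): towers=[A; B; D/C; E; F] holding=-
step 4 (pickup(F)): towers=[A; B; D/C; E] holding=F
step 5 (stack(F, C)): towers=[A; B; D/C/F; E] holding=-
goal check: towers=[A; B; D/C/F; E] holding=- — reached (length 5, optimal by BFS)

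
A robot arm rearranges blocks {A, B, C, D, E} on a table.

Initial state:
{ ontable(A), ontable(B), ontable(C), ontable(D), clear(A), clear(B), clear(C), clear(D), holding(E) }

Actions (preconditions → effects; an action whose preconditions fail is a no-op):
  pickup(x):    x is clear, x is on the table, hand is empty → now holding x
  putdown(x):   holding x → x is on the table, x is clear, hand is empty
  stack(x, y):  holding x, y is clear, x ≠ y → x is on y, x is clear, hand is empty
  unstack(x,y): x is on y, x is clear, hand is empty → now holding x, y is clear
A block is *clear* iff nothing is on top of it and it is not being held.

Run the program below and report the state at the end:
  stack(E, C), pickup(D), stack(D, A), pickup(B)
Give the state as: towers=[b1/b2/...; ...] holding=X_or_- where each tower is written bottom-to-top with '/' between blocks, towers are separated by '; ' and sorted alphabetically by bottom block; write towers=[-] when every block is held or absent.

step 1 (stack(E, C)): towers=[A; B; C/E; D] holding=-
step 2 (pickup(D)): towers=[A; B; C/E] holding=D
step 3 (stack(D, A)): towers=[A/D; B; C/E] holding=-
step 4 (pickup(B)): towers=[A/D; C/E] holding=B

towers=[A/D; C/E] holding=B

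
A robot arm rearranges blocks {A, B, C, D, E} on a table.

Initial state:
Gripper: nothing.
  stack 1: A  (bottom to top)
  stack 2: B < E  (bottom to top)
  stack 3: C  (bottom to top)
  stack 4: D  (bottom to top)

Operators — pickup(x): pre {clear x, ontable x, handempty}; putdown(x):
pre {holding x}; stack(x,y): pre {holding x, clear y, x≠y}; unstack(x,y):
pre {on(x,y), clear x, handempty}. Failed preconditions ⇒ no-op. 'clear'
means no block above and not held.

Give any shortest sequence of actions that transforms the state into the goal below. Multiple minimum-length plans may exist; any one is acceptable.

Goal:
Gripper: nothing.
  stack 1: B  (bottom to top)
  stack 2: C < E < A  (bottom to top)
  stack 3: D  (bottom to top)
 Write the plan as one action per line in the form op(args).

step 1 (unstack(E, B)): towers=[A; B; C; D] holding=E
step 2 (stack(E, C)): towers=[A; B; C/E; D] holding=-
step 3 (pickup(A)): towers=[B; C/E; D] holding=A
step 4 (stack(A, E)): towers=[B; C/E/A; D] holding=-
goal check: towers=[B; C/E/A; D] holding=- — reached (length 4, optimal by BFS)

unstack(E, B)
stack(E, C)
pickup(A)
stack(A, E)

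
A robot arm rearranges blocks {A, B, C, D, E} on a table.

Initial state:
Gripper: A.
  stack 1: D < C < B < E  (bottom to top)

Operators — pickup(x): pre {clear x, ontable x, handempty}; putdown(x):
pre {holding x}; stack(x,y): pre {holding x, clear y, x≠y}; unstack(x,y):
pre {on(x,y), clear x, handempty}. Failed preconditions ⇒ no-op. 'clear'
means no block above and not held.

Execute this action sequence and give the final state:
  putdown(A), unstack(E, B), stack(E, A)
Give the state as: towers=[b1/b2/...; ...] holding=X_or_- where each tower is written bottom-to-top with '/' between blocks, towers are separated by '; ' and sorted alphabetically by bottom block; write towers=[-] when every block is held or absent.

step 1 (putdown(A)): towers=[A; D/C/B/E] holding=-
step 2 (unstack(E, B)): towers=[A; D/C/B] holding=E
step 3 (stack(E, A)): towers=[A/E; D/C/B] holding=-

towers=[A/E; D/C/B] holding=-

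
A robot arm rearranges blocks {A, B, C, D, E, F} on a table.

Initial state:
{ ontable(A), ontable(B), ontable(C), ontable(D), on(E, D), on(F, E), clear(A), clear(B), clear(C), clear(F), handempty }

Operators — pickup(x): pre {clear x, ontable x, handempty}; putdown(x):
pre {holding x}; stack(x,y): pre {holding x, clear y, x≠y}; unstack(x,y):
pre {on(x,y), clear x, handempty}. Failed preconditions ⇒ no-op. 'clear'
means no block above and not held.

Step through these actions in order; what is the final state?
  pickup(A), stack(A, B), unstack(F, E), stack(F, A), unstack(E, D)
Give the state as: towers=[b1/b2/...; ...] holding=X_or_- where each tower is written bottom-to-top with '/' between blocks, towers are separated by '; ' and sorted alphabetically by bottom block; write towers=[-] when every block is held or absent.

step 1 (pickup(A)): towers=[B; C; D/E/F] holding=A
step 2 (stack(A, B)): towers=[B/A; C; D/E/F] holding=-
step 3 (unstack(F, E)): towers=[B/A; C; D/E] holding=F
step 4 (stack(F, A)): towers=[B/A/F; C; D/E] holding=-
step 5 (unstack(E, D)): towers=[B/A/F; C; D] holding=E

towers=[B/A/F; C; D] holding=E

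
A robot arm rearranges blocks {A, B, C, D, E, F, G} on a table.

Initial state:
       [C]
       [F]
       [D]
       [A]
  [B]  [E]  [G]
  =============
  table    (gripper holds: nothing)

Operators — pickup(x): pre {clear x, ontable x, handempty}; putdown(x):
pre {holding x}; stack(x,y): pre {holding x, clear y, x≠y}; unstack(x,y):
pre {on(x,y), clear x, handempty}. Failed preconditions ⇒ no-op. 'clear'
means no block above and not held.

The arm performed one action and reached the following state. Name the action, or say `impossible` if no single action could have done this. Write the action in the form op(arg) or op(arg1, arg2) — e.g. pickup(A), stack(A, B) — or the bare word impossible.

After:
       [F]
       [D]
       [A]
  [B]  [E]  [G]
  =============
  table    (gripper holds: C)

target: towers=[B; E/A/D/F; G] holding=C
         pickup(B) → towers=[E/A/D/F/C; G] holding=B
         pickup(G) → towers=[B; E/A/D/F/C] holding=G
     unstack(C, F) → towers=[B; E/A/D/F; G] holding=C  ← match

unstack(C, F)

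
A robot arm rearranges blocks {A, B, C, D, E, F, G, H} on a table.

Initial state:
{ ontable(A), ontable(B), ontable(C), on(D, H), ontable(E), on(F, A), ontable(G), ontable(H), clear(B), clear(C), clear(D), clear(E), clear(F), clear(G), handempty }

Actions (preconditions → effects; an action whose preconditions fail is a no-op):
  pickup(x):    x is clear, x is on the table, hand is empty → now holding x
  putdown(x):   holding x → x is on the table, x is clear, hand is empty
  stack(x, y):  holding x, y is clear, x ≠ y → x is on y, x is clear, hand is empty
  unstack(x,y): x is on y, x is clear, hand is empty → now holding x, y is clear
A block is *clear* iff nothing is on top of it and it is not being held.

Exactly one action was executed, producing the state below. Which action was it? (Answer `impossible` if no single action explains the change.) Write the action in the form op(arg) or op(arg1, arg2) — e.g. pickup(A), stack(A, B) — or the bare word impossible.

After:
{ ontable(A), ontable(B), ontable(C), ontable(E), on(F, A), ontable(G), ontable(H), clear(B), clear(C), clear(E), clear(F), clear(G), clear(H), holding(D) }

target: towers=[A/F; B; C; E; G; H] holding=D
         pickup(G) → towers=[A/F; B; C; E; H/D] holding=G
         pickup(E) → towers=[A/F; B; C; G; H/D] holding=E
         pickup(B) → towers=[A/F; C; E; G; H/D] holding=B
     unstack(F, A) → towers=[A; B; C; E; G; H/D] holding=F
     unstack(D, H) → towers=[A/F; B; C; E; G; H] holding=D  ← match
         pickup(C) → towers=[A/F; B; E; G; H/D] holding=C

unstack(D, H)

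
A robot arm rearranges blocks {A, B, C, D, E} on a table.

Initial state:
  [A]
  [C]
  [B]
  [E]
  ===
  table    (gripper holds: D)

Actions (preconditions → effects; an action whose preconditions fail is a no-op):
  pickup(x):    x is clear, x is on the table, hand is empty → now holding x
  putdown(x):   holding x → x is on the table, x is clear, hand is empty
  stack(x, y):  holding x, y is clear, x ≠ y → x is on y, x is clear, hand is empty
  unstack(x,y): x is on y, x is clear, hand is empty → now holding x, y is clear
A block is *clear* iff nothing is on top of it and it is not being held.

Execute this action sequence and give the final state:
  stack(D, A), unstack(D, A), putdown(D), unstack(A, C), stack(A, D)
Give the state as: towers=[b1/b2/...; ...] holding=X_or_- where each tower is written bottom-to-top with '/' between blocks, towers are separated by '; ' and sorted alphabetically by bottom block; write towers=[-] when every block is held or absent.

step 1 (stack(D, A)): towers=[E/B/C/A/D] holding=-
step 2 (unstack(D, A)): towers=[E/B/C/A] holding=D
step 3 (putdown(D)): towers=[D; E/B/C/A] holding=-
step 4 (unstack(A, C)): towers=[D; E/B/C] holding=A
step 5 (stack(A, D)): towers=[D/A; E/B/C] holding=-

towers=[D/A; E/B/C] holding=-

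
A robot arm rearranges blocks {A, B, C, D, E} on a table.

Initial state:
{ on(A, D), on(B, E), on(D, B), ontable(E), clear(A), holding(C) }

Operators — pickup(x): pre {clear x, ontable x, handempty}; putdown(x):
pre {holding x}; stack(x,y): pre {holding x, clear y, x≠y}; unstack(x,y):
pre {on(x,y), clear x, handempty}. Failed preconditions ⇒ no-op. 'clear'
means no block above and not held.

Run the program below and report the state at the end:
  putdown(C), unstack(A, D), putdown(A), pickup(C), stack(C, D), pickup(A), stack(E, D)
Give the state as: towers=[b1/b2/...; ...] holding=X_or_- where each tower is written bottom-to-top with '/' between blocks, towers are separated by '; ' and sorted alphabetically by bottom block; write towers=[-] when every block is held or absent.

towers=[E/B/D/C] holding=A

step 1 (putdown(C)): towers=[C; E/B/D/A] holding=-
step 2 (unstack(A, D)): towers=[C; E/B/D] holding=A
step 3 (putdown(A)): towers=[A; C; E/B/D] holding=-
step 4 (pickup(C)): towers=[A; E/B/D] holding=C
step 5 (stack(C, D)): towers=[A; E/B/D/C] holding=-
step 6 (pickup(A)): towers=[E/B/D/C] holding=A
step 7 (stack(E, D)) [no-op]: towers=[E/B/D/C] holding=A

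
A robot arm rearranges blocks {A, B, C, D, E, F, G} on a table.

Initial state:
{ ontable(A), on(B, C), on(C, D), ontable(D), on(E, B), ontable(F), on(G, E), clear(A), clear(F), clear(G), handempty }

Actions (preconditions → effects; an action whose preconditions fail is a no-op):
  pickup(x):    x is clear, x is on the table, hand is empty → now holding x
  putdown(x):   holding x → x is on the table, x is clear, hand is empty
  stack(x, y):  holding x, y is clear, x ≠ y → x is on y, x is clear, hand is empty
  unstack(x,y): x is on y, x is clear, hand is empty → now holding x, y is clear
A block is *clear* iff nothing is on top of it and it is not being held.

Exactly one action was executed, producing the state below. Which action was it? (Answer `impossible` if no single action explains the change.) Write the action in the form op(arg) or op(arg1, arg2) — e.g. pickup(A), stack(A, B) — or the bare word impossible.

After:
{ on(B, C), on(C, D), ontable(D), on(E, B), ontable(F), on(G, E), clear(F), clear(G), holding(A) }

pickup(A)

target: towers=[D/C/B/E/G; F] holding=A
         pickup(F) → towers=[A; D/C/B/E/G] holding=F
     unstack(G, E) → towers=[A; D/C/B/E; F] holding=G
         pickup(A) → towers=[D/C/B/E/G; F] holding=A  ← match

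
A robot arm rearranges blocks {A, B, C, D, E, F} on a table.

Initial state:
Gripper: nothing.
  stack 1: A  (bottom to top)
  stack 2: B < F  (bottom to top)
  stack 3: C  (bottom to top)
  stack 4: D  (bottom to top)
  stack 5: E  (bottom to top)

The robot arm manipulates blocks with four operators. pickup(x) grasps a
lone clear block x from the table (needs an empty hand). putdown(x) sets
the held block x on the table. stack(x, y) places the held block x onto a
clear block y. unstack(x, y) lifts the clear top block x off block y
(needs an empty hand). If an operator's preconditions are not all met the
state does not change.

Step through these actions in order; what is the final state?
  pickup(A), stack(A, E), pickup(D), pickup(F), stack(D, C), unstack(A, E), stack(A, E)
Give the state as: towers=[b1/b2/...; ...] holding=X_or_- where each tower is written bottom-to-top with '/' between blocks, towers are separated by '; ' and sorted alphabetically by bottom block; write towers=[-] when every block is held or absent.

step 1 (pickup(A)): towers=[B/F; C; D; E] holding=A
step 2 (stack(A, E)): towers=[B/F; C; D; E/A] holding=-
step 3 (pickup(D)): towers=[B/F; C; E/A] holding=D
step 4 (pickup(F)) [no-op]: towers=[B/F; C; E/A] holding=D
step 5 (stack(D, C)): towers=[B/F; C/D; E/A] holding=-
step 6 (unstack(A, E)): towers=[B/F; C/D; E] holding=A
step 7 (stack(A, E)): towers=[B/F; C/D; E/A] holding=-

towers=[B/F; C/D; E/A] holding=-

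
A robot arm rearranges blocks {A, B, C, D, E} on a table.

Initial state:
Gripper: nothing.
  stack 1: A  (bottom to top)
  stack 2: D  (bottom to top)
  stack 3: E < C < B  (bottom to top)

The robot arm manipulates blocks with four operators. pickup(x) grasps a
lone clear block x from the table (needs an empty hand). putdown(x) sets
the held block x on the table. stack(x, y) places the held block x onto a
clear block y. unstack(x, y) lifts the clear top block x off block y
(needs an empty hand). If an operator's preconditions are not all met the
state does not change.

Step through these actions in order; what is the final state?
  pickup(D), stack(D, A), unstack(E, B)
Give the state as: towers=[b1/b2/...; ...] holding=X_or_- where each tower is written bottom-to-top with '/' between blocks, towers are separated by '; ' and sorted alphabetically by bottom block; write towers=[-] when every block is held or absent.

towers=[A/D; E/C/B] holding=-

step 1 (pickup(D)): towers=[A; E/C/B] holding=D
step 2 (stack(D, A)): towers=[A/D; E/C/B] holding=-
step 3 (unstack(E, B)) [no-op]: towers=[A/D; E/C/B] holding=-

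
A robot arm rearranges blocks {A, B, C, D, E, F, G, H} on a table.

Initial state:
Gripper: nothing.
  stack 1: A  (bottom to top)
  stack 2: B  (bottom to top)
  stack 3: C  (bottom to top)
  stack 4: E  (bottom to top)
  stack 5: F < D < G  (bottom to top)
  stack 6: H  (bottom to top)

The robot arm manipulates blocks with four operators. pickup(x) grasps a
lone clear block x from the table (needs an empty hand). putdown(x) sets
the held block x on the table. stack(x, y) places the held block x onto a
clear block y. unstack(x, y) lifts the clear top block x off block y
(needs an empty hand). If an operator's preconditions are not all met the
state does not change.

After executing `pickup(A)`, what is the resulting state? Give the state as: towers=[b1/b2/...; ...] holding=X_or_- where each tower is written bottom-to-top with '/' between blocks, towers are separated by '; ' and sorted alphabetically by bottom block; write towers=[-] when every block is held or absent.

towers=[B; C; E; F/D/G; H] holding=A

before: towers=[A; B; C; E; F/D/G; H] holding=-
pre[pickup(A)]: clear(A) ✓, ontable(A) ✓, handempty ✓
all met → apply pickup(A)
after:  towers=[B; C; E; F/D/G; H] holding=A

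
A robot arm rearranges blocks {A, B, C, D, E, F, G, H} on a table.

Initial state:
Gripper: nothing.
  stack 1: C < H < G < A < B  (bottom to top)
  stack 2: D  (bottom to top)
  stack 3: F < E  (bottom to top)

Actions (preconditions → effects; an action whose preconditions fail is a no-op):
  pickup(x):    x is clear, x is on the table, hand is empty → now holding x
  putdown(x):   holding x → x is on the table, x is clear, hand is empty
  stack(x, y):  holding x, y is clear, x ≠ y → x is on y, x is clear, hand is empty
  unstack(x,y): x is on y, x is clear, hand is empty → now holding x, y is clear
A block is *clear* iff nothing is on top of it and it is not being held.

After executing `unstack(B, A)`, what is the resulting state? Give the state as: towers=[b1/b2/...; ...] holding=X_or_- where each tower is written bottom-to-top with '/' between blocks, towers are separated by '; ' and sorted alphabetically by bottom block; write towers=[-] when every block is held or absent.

towers=[C/H/G/A; D; F/E] holding=B

before: towers=[C/H/G/A/B; D; F/E] holding=-
pre[unstack(B, A)]: on(B,A) ✓, clear(B) ✓, handempty ✓
all met → apply unstack(B, A)
after:  towers=[C/H/G/A; D; F/E] holding=B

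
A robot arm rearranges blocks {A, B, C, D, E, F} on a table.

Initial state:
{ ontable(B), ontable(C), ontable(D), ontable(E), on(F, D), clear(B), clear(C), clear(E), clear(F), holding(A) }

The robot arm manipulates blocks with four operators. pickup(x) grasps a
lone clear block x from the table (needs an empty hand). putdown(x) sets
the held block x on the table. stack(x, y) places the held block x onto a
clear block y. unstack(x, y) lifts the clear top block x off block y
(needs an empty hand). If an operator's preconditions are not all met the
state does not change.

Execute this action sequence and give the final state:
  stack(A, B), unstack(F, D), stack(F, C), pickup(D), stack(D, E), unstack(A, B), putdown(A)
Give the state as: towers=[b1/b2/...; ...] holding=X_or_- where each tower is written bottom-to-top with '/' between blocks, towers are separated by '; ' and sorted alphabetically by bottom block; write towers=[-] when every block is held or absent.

towers=[A; B; C/F; E/D] holding=-

step 1 (stack(A, B)): towers=[B/A; C; D/F; E] holding=-
step 2 (unstack(F, D)): towers=[B/A; C; D; E] holding=F
step 3 (stack(F, C)): towers=[B/A; C/F; D; E] holding=-
step 4 (pickup(D)): towers=[B/A; C/F; E] holding=D
step 5 (stack(D, E)): towers=[B/A; C/F; E/D] holding=-
step 6 (unstack(A, B)): towers=[B; C/F; E/D] holding=A
step 7 (putdown(A)): towers=[A; B; C/F; E/D] holding=-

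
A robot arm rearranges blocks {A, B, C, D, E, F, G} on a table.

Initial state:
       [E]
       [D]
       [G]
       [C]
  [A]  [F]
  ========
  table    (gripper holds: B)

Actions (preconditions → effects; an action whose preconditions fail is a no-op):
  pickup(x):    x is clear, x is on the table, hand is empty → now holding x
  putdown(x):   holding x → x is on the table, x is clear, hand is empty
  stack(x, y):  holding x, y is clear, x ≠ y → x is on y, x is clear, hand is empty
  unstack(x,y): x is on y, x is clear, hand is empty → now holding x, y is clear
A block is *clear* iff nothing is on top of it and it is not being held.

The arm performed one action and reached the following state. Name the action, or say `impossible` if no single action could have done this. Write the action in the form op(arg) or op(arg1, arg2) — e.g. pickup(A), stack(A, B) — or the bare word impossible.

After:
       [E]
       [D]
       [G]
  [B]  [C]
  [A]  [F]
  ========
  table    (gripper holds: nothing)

target: towers=[A/B; F/C/G/D/E] holding=-
        putdown(B) → towers=[A; B; F/C/G/D/E] holding=-
       stack(B, A) → towers=[A/B; F/C/G/D/E] holding=-  ← match
       stack(B, E) → towers=[A; F/C/G/D/E/B] holding=-

stack(B, A)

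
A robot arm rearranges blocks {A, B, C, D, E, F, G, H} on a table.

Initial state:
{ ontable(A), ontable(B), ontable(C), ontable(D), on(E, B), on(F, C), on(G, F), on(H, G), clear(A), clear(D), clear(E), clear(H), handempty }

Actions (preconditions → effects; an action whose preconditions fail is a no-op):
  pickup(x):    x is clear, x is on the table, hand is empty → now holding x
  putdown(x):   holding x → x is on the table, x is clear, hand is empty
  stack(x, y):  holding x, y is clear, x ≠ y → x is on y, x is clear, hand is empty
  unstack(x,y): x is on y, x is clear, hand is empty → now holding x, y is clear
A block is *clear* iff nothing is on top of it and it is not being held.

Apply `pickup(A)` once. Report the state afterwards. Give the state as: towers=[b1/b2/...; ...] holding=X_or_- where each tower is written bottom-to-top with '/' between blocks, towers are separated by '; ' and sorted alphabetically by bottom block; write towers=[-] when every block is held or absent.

towers=[B/E; C/F/G/H; D] holding=A

before: towers=[A; B/E; C/F/G/H; D] holding=-
pre[pickup(A)]: clear(A) yes, ontable(A) yes, handempty yes
all met → apply pickup(A)
after:  towers=[B/E; C/F/G/H; D] holding=A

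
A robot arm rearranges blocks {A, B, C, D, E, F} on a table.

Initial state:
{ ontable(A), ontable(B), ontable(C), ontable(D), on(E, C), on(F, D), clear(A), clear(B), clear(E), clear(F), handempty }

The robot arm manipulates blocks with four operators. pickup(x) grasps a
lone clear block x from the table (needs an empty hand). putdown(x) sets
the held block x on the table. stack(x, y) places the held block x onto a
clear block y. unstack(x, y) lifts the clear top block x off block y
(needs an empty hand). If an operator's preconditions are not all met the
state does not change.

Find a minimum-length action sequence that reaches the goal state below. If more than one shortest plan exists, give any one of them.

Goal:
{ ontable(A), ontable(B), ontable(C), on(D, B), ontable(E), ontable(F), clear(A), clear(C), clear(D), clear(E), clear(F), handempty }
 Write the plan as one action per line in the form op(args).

step 1 (unstack(F, D)): towers=[A; B; C/E; D] holding=F
step 2 (putdown(F)): towers=[A; B; C/E; D; F] holding=-
step 3 (pickup(D)): towers=[A; B; C/E; F] holding=D
step 4 (stack(D, B)): towers=[A; B/D; C/E; F] holding=-
step 5 (unstack(E, C)): towers=[A; B/D; C; F] holding=E
step 6 (putdown(E)): towers=[A; B/D; C; E; F] holding=-
goal check: towers=[A; B/D; C; E; F] holding=- — reached (length 6, optimal by BFS)

unstack(F, D)
putdown(F)
pickup(D)
stack(D, B)
unstack(E, C)
putdown(E)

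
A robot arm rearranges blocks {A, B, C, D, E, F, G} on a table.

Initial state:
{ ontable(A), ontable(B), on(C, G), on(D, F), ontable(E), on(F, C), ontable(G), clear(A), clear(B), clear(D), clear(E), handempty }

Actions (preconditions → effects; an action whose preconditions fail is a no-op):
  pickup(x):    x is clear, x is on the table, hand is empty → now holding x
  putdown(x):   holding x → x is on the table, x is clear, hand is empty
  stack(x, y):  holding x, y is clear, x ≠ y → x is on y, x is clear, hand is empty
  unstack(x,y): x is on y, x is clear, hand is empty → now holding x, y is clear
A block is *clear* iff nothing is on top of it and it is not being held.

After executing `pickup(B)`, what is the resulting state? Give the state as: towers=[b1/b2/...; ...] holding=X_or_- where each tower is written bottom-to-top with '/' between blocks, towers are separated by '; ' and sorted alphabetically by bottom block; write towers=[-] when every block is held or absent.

before: towers=[A; B; E; G/C/F/D] holding=-
pre[pickup(B)]: clear(B) ok, ontable(B) ok, handempty ok
all met → apply pickup(B)
after:  towers=[A; E; G/C/F/D] holding=B

towers=[A; E; G/C/F/D] holding=B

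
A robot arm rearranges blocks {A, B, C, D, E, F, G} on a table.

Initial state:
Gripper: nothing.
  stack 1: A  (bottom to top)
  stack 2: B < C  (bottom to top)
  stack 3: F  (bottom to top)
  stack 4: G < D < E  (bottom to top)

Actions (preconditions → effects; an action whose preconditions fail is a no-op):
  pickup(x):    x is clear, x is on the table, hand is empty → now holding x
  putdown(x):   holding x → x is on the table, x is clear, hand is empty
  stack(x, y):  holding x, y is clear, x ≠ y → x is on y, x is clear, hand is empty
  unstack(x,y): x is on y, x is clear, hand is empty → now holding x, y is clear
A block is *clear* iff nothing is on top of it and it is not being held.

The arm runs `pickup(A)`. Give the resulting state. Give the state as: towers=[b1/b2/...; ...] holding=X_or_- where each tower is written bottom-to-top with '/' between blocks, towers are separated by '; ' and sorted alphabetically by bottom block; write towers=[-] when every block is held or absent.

towers=[B/C; F; G/D/E] holding=A

before: towers=[A; B/C; F; G/D/E] holding=-
pre[pickup(A)]: clear(A) yes, ontable(A) yes, handempty yes
all met → apply pickup(A)
after:  towers=[B/C; F; G/D/E] holding=A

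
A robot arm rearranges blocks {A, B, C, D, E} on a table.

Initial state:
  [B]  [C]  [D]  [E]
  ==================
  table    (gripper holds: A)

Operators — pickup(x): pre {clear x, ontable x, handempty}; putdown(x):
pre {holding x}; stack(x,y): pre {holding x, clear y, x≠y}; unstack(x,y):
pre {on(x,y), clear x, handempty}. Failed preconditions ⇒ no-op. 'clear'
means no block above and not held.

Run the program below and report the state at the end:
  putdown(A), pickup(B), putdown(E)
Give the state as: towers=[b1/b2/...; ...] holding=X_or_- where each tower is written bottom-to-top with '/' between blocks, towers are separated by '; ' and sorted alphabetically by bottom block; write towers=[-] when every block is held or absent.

towers=[A; C; D; E] holding=B

step 1 (putdown(A)): towers=[A; B; C; D; E] holding=-
step 2 (pickup(B)): towers=[A; C; D; E] holding=B
step 3 (putdown(E)) [no-op]: towers=[A; C; D; E] holding=B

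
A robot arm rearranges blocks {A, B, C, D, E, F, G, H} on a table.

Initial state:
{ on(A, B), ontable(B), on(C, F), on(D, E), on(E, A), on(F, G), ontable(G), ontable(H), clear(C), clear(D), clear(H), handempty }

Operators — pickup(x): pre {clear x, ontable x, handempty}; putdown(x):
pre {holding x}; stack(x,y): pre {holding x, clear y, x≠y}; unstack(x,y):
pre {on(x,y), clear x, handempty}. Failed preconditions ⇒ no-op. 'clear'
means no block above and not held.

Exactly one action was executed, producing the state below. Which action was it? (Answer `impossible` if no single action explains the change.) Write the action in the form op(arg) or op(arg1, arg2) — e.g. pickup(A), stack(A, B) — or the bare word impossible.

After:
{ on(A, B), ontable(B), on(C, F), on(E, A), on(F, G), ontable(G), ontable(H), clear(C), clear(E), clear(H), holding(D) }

target: towers=[B/A/E; G/F/C; H] holding=D
         pickup(H) → towers=[B/A/E/D; G/F/C] holding=H
     unstack(D, E) → towers=[B/A/E; G/F/C; H] holding=D  ← match
     unstack(C, F) → towers=[B/A/E/D; G/F; H] holding=C

unstack(D, E)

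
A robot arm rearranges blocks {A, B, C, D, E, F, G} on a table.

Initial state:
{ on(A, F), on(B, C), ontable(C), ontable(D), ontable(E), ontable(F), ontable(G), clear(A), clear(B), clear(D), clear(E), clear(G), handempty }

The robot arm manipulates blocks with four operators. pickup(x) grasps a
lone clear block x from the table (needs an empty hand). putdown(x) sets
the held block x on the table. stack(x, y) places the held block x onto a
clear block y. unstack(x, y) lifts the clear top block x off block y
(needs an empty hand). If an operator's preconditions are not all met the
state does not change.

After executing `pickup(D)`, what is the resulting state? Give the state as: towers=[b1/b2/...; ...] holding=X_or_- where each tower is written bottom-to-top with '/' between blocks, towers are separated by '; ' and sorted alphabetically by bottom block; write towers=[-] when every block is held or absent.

towers=[C/B; E; F/A; G] holding=D

before: towers=[C/B; D; E; F/A; G] holding=-
pre[pickup(D)]: clear(D) ok, ontable(D) ok, handempty ok
all met → apply pickup(D)
after:  towers=[C/B; E; F/A; G] holding=D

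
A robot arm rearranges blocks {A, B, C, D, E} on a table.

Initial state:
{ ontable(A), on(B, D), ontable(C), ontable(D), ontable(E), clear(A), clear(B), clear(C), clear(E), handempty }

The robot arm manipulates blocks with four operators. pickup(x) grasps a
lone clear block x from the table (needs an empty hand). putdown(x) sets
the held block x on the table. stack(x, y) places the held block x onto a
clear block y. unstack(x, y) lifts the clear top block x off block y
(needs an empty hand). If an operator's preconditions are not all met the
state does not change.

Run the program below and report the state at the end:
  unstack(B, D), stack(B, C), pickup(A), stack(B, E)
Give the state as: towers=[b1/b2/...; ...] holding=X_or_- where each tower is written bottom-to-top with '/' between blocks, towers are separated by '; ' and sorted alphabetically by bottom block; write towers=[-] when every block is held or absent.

step 1 (unstack(B, D)): towers=[A; C; D; E] holding=B
step 2 (stack(B, C)): towers=[A; C/B; D; E] holding=-
step 3 (pickup(A)): towers=[C/B; D; E] holding=A
step 4 (stack(B, E)) [no-op]: towers=[C/B; D; E] holding=A

towers=[C/B; D; E] holding=A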